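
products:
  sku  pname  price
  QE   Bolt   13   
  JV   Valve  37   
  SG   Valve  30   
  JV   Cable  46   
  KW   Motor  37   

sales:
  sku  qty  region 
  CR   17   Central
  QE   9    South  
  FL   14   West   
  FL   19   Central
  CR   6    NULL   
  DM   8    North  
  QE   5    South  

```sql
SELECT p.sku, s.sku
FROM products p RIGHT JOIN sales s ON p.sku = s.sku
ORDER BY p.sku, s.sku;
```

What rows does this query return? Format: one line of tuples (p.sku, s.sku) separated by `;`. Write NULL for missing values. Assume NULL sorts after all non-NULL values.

(QE, QE); (QE, QE); (NULL, CR); (NULL, CR); (NULL, DM); (NULL, FL); (NULL, FL)

RIGHT JOIN keeps every row from `sales`; unmatched rows get NULL for `products`'s columns.
Matching on p.sku = s.sku.
Matched pairs: 2; unmatched s rows kept: 5.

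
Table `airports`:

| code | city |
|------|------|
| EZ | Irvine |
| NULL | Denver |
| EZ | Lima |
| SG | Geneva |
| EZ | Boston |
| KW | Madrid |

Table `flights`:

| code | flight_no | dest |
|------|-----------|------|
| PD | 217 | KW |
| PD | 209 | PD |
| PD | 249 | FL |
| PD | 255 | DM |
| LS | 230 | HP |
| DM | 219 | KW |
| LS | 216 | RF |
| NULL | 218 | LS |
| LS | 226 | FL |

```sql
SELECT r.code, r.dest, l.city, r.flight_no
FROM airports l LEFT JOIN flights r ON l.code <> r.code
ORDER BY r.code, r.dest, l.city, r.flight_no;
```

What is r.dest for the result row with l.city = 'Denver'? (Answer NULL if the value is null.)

LEFT JOIN keeps every row from `airports`; unmatched rows get NULL for `flights`'s columns.
Matching on l.code <> r.code. A NULL in a compared column never satisfies the condition.
Matched pairs: 40; unmatched l rows kept: 1.

NULL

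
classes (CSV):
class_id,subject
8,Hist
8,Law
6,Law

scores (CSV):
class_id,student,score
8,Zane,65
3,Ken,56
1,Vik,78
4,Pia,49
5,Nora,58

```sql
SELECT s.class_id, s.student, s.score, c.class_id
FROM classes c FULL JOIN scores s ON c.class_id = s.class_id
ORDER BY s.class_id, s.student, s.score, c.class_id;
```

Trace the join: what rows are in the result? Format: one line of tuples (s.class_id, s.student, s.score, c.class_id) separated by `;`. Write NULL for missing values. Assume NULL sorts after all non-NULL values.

(1, Vik, 78, NULL); (3, Ken, 56, NULL); (4, Pia, 49, NULL); (5, Nora, 58, NULL); (8, Zane, 65, 8); (8, Zane, 65, 8); (NULL, NULL, NULL, 6)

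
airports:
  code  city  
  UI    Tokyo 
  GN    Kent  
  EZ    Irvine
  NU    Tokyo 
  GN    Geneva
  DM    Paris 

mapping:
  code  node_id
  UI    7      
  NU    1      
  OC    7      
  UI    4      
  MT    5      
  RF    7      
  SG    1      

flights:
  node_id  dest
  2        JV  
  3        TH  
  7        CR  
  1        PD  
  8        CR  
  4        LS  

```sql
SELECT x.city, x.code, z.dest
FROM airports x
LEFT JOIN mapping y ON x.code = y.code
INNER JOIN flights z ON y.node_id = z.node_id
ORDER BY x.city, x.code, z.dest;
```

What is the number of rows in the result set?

Evaluate left to right. First `airports x LEFT JOIN mapping y` on code: 7 row(s).
Then INNER JOIN `flights z` on node_id: keep only rows whose y.node_id appears in z.
Result: 3 row(s).

3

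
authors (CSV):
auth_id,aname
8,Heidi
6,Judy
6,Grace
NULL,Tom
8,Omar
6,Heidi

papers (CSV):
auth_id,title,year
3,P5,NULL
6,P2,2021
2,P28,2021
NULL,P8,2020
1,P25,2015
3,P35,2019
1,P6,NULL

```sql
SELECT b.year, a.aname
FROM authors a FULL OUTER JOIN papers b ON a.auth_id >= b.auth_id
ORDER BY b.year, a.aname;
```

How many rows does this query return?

FULL OUTER JOIN keeps every row from both sides; unmatched rows get NULL for the other side's columns.
Matching on a.auth_id >= b.auth_id. A NULL in a compared column never satisfies the condition.
- a (auth_id=8) pairs with 6 row(s) of b.
- a (auth_id=6) pairs with 6 row(s) of b.
- a (auth_id=6) pairs with 6 row(s) of b.
- a (auth_id=NULL) has no partner → padded with NULL.
- a (auth_id=8) pairs with 6 row(s) of b.
- a (auth_id=6) pairs with 6 row(s) of b.
- plus 1 unmatched b row(s), each kept with NULL a columns.
Total: 30 matched + 2 padded = 32 rows.

32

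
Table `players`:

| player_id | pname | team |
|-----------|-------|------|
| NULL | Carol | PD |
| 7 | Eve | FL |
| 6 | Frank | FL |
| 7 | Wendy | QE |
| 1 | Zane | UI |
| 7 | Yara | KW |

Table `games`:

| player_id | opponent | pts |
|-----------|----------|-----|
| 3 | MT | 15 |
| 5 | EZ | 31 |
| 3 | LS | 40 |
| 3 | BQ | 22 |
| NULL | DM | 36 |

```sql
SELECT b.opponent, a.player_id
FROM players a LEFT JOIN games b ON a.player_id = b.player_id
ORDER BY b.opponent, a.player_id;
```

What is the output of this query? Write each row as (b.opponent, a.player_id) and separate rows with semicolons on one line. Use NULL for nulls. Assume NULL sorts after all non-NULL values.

LEFT JOIN keeps every row from `players`; unmatched rows get NULL for `games`'s columns.
Matching on a.player_id = b.player_id. A NULL in a compared column never satisfies the condition.
Matched pairs: 0; unmatched a rows kept: 6.

(NULL, 1); (NULL, 6); (NULL, 7); (NULL, 7); (NULL, 7); (NULL, NULL)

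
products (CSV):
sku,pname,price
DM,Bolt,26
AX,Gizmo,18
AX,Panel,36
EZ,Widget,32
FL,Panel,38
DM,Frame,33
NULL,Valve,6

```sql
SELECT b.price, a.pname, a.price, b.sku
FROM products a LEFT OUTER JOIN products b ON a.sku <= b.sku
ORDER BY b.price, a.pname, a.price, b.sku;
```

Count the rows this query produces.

24

LEFT JOIN keeps every row from `products a`; unmatched rows get NULL for `products b`'s columns.
Matching on a.sku <= b.sku. A NULL in a compared column never satisfies the condition.
- a (sku=DM) pairs with 4 row(s) of b.
- a (sku=AX) pairs with 6 row(s) of b.
- a (sku=AX) pairs with 6 row(s) of b.
- a (sku=EZ) pairs with 2 row(s) of b.
- a (sku=FL) pairs with 1 row(s) of b.
- a (sku=DM) pairs with 4 row(s) of b.
- a (sku=NULL) has no partner → padded with NULL.
Total: 23 matched + 1 padded = 24 rows.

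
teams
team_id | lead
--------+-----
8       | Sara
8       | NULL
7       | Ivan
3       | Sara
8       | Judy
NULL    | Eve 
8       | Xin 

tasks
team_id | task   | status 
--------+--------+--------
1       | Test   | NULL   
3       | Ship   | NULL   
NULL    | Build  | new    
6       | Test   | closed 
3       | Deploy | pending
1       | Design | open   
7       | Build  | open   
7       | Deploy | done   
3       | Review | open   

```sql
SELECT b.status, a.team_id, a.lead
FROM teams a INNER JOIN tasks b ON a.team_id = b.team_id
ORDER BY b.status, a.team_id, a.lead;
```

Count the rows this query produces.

INNER JOIN keeps only pairs where the ON condition holds.
Matching on a.team_id = b.team_id. A NULL in a compared column never satisfies the condition.
- team_id=8: no matching b row, dropped.
- team_id=8: no matching b row, dropped.
- team_id=7: 2 matching b row(s), so 2 row(s) emitted.
- team_id=3: 3 matching b row(s), so 3 row(s) emitted.
- team_id=8: no matching b row, dropped.
- team_id=NULL: no matching b row, dropped.
- team_id=8: no matching b row, dropped.
Total: 5 rows.

5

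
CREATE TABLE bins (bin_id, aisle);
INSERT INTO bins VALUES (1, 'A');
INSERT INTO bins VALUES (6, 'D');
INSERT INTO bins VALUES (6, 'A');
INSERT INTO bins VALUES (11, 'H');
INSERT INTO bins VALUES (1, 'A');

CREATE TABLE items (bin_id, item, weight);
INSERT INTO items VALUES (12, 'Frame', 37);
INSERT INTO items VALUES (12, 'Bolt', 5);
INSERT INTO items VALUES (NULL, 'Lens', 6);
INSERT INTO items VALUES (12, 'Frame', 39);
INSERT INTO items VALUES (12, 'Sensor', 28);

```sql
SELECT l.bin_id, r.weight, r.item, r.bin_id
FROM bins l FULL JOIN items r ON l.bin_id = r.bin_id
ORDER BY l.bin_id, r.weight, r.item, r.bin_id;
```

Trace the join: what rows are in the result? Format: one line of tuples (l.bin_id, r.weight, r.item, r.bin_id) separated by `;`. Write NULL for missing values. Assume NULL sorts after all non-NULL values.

(1, NULL, NULL, NULL); (1, NULL, NULL, NULL); (6, NULL, NULL, NULL); (6, NULL, NULL, NULL); (11, NULL, NULL, NULL); (NULL, 5, Bolt, 12); (NULL, 6, Lens, NULL); (NULL, 28, Sensor, 12); (NULL, 37, Frame, 12); (NULL, 39, Frame, 12)

FULL OUTER JOIN keeps every row from both sides; unmatched rows get NULL for the other side's columns.
Matching on l.bin_id = r.bin_id. A NULL in a compared column never satisfies the condition.
- l row (bin_id=1): no match → kept, r columns NULL.
- l row (bin_id=6): no match → kept, r columns NULL.
- l row (bin_id=6): no match → kept, r columns NULL.
- l row (bin_id=11): no match → kept, r columns NULL.
- l row (bin_id=1): no match → kept, r columns NULL.
- plus 5 unmatched r row(s), each kept with NULL l columns.
After projecting and ordering:
l.bin_id | r.weight | r.item | r.bin_id
1 | NULL | NULL | NULL
1 | NULL | NULL | NULL
6 | NULL | NULL | NULL
6 | NULL | NULL | NULL
11 | NULL | NULL | NULL
NULL | 5 | Bolt | 12
NULL | 6 | Lens | NULL
NULL | 28 | Sensor | 12
NULL | 37 | Frame | 12
NULL | 39 | Frame | 12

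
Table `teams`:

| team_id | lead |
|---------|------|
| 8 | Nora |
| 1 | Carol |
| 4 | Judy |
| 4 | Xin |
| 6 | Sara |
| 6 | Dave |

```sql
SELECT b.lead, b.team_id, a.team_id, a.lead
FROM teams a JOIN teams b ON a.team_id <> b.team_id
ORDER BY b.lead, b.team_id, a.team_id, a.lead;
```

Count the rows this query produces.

INNER JOIN keeps only pairs where the ON condition holds.
Matching on a.team_id <> b.team_id.
- a[0] team_id=8 → 5 match(es) in b → 5 row(s).
- a[1] team_id=1 → 5 match(es) in b → 5 row(s).
- a[2] team_id=4 → 4 match(es) in b → 4 row(s).
- a[3] team_id=4 → 4 match(es) in b → 4 row(s).
- a[4] team_id=6 → 4 match(es) in b → 4 row(s).
- a[5] team_id=6 → 4 match(es) in b → 4 row(s).
Total: 26 rows.

26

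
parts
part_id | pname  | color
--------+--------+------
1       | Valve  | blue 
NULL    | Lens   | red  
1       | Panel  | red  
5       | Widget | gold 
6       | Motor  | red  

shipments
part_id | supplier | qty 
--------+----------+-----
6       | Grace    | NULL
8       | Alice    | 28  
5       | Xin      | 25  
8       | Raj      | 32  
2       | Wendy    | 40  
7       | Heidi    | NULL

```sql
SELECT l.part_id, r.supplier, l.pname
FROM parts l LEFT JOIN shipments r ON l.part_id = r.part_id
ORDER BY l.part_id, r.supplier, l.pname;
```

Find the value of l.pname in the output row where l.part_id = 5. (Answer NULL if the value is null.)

LEFT JOIN keeps every row from `parts`; unmatched rows get NULL for `shipments`'s columns.
Matching on l.part_id = r.part_id. A NULL in a compared column never satisfies the condition.
Matched pairs: 2; unmatched l rows kept: 3.

Widget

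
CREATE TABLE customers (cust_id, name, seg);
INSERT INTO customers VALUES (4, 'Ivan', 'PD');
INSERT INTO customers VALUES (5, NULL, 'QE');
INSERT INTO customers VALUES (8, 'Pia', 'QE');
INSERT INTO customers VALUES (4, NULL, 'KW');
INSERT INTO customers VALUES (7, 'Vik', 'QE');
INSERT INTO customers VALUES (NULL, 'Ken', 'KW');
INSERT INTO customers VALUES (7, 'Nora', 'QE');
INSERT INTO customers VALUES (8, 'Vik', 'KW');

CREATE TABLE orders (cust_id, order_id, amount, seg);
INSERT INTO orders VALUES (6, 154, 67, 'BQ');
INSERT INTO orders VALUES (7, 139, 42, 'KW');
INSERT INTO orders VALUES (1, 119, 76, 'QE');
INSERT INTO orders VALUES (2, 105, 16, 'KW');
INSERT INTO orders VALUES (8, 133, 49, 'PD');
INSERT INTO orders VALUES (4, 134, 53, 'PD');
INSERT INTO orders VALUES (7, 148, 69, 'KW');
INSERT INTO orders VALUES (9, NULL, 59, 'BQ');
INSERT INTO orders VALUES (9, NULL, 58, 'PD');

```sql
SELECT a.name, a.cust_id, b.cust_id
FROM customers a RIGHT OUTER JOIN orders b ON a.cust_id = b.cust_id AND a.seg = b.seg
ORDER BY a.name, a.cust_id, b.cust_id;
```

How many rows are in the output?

RIGHT JOIN keeps every row from `orders`; unmatched rows get NULL for `customers`'s columns.
Matching on a.cust_id = b.cust_id AND a.seg = b.seg. A NULL in a compared column never satisfies the condition.
- cust_id=4, seg=PD: 1 matching b row(s), so 1 row(s) emitted.
- cust_id=5, seg=QE: no matching b row.
- cust_id=8, seg=QE: no matching b row.
- cust_id=4, seg=KW: no matching b row.
- cust_id=7, seg=QE: no matching b row.
- cust_id=NULL, seg=KW: no matching b row.
- cust_id=7, seg=QE: no matching b row.
- cust_id=8, seg=KW: no matching b row.
- plus 8 unmatched b row(s), each kept with NULL a columns.
Total: 1 matched + 8 padded = 9 rows.

9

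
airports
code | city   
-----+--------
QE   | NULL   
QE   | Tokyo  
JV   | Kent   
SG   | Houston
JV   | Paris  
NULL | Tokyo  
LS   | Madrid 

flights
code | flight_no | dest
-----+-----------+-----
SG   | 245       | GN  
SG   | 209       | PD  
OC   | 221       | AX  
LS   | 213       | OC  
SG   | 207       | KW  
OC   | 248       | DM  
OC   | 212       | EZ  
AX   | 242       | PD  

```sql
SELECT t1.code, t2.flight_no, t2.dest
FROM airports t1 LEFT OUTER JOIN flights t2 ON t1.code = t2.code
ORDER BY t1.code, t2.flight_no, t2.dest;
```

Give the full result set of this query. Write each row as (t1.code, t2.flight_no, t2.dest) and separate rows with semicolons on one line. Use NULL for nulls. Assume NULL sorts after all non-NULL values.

(JV, NULL, NULL); (JV, NULL, NULL); (LS, 213, OC); (QE, NULL, NULL); (QE, NULL, NULL); (SG, 207, KW); (SG, 209, PD); (SG, 245, GN); (NULL, NULL, NULL)

LEFT JOIN keeps every row from `airports`; unmatched rows get NULL for `flights`'s columns.
Matching on t1.code = t2.code. A NULL in a compared column never satisfies the condition.
- t1 row (code=QE): no match → kept, t2 columns NULL.
- t1 row (code=QE): no match → kept, t2 columns NULL.
- t1 row (code=JV): no match → kept, t2 columns NULL.
- t1 row (code=SG): matches 3 t2 row(s) → 3 output row(s).
- t1 row (code=JV): no match → kept, t2 columns NULL.
- t1 row (code=NULL): no match → kept, t2 columns NULL.
- t1 row (code=LS): matches 1 t2 row(s) → 1 output row(s).
After projecting and ordering:
t1.code | t2.flight_no | t2.dest
JV | NULL | NULL
JV | NULL | NULL
LS | 213 | OC
QE | NULL | NULL
QE | NULL | NULL
SG | 207 | KW
SG | 209 | PD
SG | 245 | GN
NULL | NULL | NULL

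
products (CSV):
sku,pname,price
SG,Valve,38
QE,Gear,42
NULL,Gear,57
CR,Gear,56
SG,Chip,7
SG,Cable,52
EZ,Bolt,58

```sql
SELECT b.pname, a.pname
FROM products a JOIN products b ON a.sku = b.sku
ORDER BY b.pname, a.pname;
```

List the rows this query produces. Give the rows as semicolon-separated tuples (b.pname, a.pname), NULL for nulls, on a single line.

(Bolt, Bolt); (Cable, Cable); (Cable, Chip); (Cable, Valve); (Chip, Cable); (Chip, Chip); (Chip, Valve); (Gear, Gear); (Gear, Gear); (Valve, Cable); (Valve, Chip); (Valve, Valve)

INNER JOIN keeps only pairs where the ON condition holds.
Matching on a.sku = b.sku. A NULL in a compared column never satisfies the condition.
- a[0] sku=SG → 3 match(es) in b → 3 row(s).
- a[1] sku=QE → 1 match(es) in b → 1 row(s).
- a[2] sku=NULL → no match; dropped.
- a[3] sku=CR → 1 match(es) in b → 1 row(s).
- a[4] sku=SG → 3 match(es) in b → 3 row(s).
- a[5] sku=SG → 3 match(es) in b → 3 row(s).
- a[6] sku=EZ → 1 match(es) in b → 1 row(s).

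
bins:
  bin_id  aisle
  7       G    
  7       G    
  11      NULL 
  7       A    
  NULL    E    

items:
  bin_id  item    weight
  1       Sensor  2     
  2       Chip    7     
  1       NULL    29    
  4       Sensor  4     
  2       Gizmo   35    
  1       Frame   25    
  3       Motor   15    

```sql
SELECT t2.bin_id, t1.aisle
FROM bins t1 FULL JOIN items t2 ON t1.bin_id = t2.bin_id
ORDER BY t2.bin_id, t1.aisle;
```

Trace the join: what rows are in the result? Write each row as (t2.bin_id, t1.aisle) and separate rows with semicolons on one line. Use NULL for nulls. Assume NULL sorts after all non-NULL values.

FULL OUTER JOIN keeps every row from both sides; unmatched rows get NULL for the other side's columns.
Matching on t1.bin_id = t2.bin_id. A NULL in a compared column never satisfies the condition.
- t1[0] bin_id=7 → no match; kept with NULLs on the t2 side.
- t1[1] bin_id=7 → no match; kept with NULLs on the t2 side.
- t1[2] bin_id=11 → no match; kept with NULLs on the t2 side.
- t1[3] bin_id=7 → no match; kept with NULLs on the t2 side.
- t1[4] bin_id=NULL → no match; kept with NULLs on the t2 side.
- 7 row(s) from t2 found no t1 partner → padded with NULL.

(1, NULL); (1, NULL); (1, NULL); (2, NULL); (2, NULL); (3, NULL); (4, NULL); (NULL, A); (NULL, E); (NULL, G); (NULL, G); (NULL, NULL)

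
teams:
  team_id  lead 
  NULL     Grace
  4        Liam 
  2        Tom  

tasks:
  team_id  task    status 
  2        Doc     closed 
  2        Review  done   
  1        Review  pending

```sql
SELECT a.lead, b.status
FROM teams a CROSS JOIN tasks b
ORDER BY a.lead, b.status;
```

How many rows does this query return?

9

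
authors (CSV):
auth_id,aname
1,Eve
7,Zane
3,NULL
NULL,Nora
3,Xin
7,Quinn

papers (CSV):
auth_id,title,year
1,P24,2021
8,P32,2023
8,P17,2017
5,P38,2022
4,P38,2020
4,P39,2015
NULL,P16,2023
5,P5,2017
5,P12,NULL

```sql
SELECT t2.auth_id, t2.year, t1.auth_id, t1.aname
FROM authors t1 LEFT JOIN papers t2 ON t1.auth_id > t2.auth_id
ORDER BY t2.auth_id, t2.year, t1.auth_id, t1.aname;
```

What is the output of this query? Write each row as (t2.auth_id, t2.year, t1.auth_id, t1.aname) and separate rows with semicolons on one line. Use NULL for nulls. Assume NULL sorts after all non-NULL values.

LEFT JOIN keeps every row from `authors`; unmatched rows get NULL for `papers`'s columns.
Matching on t1.auth_id > t2.auth_id. A NULL in a compared column never satisfies the condition.
- t1 row (auth_id=1): no match → kept, t2 columns NULL.
- t1 row (auth_id=7): matches 6 t2 row(s) → 6 output row(s).
- t1 row (auth_id=3): matches 1 t2 row(s) → 1 output row(s).
- t1 row (auth_id=NULL): no match → kept, t2 columns NULL.
- t1 row (auth_id=3): matches 1 t2 row(s) → 1 output row(s).
- t1 row (auth_id=7): matches 6 t2 row(s) → 6 output row(s).

(1, 2021, 3, Xin); (1, 2021, 3, NULL); (1, 2021, 7, Quinn); (1, 2021, 7, Zane); (4, 2015, 7, Quinn); (4, 2015, 7, Zane); (4, 2020, 7, Quinn); (4, 2020, 7, Zane); (5, 2017, 7, Quinn); (5, 2017, 7, Zane); (5, 2022, 7, Quinn); (5, 2022, 7, Zane); (5, NULL, 7, Quinn); (5, NULL, 7, Zane); (NULL, NULL, 1, Eve); (NULL, NULL, NULL, Nora)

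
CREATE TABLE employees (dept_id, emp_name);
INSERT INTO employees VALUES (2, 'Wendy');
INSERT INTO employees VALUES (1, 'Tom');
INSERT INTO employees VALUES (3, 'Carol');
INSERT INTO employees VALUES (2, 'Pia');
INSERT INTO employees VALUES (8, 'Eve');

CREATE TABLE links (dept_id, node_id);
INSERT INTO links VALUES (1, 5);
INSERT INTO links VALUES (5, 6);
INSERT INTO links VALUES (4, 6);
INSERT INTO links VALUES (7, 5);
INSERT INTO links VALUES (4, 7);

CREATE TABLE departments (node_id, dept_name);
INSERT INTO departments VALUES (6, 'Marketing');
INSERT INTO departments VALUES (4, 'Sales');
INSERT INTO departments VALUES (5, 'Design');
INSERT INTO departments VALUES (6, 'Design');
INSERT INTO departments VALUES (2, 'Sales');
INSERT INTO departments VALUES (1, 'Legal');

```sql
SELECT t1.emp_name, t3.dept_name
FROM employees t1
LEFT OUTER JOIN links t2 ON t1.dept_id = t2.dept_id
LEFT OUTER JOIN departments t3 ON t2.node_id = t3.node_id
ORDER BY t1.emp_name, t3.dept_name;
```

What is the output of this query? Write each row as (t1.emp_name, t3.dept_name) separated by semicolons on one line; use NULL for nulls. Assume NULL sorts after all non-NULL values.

Step 1 — t1 LEFT JOIN t2 on dept_id → 5 row(s).
Then LEFT JOIN `departments t3` on node_id: each of those 5 rows is kept; rows whose t2.node_id has no match in t3 get NULL for t3's columns.

(Carol, NULL); (Eve, NULL); (Pia, NULL); (Tom, Design); (Wendy, NULL)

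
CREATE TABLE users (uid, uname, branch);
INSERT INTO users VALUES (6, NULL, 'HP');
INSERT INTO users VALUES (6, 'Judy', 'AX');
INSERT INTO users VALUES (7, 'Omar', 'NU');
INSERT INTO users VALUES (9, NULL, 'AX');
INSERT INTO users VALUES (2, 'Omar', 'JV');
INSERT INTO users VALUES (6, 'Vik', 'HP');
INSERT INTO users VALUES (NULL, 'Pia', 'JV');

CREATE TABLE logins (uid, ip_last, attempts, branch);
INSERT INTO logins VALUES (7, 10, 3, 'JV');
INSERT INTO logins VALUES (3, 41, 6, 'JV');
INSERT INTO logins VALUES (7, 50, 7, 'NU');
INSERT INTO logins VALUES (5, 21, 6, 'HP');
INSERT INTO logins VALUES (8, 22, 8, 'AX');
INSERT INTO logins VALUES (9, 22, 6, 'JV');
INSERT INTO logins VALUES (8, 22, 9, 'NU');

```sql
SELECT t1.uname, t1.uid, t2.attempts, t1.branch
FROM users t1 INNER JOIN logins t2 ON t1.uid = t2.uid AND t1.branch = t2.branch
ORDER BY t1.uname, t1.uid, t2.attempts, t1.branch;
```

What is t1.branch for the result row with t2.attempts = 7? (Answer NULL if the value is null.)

NU

INNER JOIN keeps only pairs where the ON condition holds.
Matching on t1.uid = t2.uid AND t1.branch = t2.branch. A NULL in a compared column never satisfies the condition.
Matched pairs: 1.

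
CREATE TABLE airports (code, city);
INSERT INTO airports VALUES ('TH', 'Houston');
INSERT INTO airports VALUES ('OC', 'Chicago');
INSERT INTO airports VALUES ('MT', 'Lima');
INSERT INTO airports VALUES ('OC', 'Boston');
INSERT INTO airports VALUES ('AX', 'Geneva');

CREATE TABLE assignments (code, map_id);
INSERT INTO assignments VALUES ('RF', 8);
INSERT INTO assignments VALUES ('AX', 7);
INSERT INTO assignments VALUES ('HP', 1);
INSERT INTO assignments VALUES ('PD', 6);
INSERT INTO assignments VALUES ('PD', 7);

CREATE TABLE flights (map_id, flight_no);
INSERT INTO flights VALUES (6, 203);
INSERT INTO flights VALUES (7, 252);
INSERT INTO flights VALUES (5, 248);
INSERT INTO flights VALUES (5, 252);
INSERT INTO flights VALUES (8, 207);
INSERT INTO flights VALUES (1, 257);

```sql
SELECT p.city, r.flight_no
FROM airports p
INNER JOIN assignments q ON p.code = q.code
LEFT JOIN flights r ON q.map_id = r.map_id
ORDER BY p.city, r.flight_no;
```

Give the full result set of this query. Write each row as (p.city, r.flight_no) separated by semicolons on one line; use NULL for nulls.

(Geneva, 252)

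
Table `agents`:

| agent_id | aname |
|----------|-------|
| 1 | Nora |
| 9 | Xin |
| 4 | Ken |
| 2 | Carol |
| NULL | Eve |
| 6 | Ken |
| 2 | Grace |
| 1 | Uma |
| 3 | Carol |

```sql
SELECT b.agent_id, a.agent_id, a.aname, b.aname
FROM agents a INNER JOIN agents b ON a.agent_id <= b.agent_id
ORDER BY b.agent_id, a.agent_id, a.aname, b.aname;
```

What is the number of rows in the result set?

38

INNER JOIN keeps only pairs where the ON condition holds.
Matching on a.agent_id <= b.agent_id. A NULL in a compared column never satisfies the condition.
- a[0] agent_id=1 → 8 match(es) in b → 8 row(s).
- a[1] agent_id=9 → 1 match(es) in b → 1 row(s).
- a[2] agent_id=4 → 3 match(es) in b → 3 row(s).
- a[3] agent_id=2 → 6 match(es) in b → 6 row(s).
- a[4] agent_id=NULL → no match; dropped.
- a[5] agent_id=6 → 2 match(es) in b → 2 row(s).
- a[6] agent_id=2 → 6 match(es) in b → 6 row(s).
- a[7] agent_id=1 → 8 match(es) in b → 8 row(s).
- a[8] agent_id=3 → 4 match(es) in b → 4 row(s).
Total: 38 rows.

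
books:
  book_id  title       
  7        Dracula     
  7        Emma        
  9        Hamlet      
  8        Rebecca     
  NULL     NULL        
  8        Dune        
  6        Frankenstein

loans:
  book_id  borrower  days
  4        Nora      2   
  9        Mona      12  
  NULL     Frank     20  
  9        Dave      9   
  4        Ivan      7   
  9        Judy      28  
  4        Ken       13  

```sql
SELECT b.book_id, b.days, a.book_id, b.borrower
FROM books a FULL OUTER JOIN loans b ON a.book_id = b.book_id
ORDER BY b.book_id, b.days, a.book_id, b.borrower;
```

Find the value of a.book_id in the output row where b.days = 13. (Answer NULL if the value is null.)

NULL

FULL OUTER JOIN keeps every row from both sides; unmatched rows get NULL for the other side's columns.
Matching on a.book_id = b.book_id. A NULL in a compared column never satisfies the condition.
Matched pairs: 3; unmatched a rows kept: 6; unmatched b rows kept: 4.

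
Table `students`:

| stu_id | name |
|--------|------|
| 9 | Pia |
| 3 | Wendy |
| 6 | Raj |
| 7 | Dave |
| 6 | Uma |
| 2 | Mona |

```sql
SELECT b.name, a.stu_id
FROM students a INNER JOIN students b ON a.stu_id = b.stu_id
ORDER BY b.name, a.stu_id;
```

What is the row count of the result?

8

INNER JOIN keeps only pairs where the ON condition holds.
Matching on a.stu_id = b.stu_id.
- stu_id=9: 1 matching b row(s), so 1 row(s) emitted.
- stu_id=3: 1 matching b row(s), so 1 row(s) emitted.
- stu_id=6: 2 matching b row(s), so 2 row(s) emitted.
- stu_id=7: 1 matching b row(s), so 1 row(s) emitted.
- stu_id=6: 2 matching b row(s), so 2 row(s) emitted.
- stu_id=2: 1 matching b row(s), so 1 row(s) emitted.
Total: 8 rows.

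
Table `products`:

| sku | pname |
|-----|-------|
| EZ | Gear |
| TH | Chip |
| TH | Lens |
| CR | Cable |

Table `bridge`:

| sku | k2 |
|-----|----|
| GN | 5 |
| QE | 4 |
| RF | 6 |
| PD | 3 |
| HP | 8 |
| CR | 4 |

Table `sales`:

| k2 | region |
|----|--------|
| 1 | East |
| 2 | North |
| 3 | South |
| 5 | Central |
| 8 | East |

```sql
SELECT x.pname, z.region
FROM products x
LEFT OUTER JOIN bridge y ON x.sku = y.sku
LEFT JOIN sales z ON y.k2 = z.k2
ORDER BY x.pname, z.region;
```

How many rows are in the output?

4

Evaluate left to right. First `products x LEFT JOIN bridge y` on sku: 4 row(s).
Then LEFT JOIN `sales z` on k2: each of those 4 rows is kept; rows whose y.k2 has no match in z get NULL for z's columns.
Result: 4 row(s).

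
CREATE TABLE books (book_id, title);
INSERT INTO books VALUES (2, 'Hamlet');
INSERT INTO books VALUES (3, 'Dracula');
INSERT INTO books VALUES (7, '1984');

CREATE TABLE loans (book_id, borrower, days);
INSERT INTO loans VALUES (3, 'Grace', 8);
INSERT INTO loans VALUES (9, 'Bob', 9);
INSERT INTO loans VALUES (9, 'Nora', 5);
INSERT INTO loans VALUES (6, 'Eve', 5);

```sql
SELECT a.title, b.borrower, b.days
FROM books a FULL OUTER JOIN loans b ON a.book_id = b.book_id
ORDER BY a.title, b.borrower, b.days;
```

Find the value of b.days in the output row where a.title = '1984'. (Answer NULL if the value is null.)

FULL OUTER JOIN keeps every row from both sides; unmatched rows get NULL for the other side's columns.
Matching on a.book_id = b.book_id.
- a[0] book_id=2 → no match; kept with NULLs on the b side.
- a[1] book_id=3 → 1 match(es) in b → 1 row(s).
- a[2] book_id=7 → no match; kept with NULLs on the b side.
- plus 3 unmatched b row(s), each kept with NULL a columns.

NULL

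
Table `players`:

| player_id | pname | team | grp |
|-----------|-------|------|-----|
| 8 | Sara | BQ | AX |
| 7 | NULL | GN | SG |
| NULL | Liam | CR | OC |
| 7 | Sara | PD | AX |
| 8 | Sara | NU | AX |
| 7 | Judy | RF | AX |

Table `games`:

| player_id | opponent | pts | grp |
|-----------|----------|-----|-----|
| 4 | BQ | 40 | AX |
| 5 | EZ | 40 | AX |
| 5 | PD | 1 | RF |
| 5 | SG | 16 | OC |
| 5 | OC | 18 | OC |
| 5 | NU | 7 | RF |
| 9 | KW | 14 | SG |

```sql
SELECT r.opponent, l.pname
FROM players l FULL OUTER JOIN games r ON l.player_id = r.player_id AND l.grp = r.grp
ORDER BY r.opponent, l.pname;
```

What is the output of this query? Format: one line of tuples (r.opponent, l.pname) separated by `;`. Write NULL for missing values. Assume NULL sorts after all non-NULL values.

(BQ, NULL); (EZ, NULL); (KW, NULL); (NU, NULL); (OC, NULL); (PD, NULL); (SG, NULL); (NULL, Judy); (NULL, Liam); (NULL, Sara); (NULL, Sara); (NULL, Sara); (NULL, NULL)

FULL OUTER JOIN keeps every row from both sides; unmatched rows get NULL for the other side's columns.
Matching on l.player_id = r.player_id AND l.grp = r.grp. A NULL in a compared column never satisfies the condition.
- l (player_id=8, grp=AX) has no partner → padded with NULL.
- l (player_id=7, grp=SG) has no partner → padded with NULL.
- l (player_id=NULL, grp=OC) has no partner → padded with NULL.
- l (player_id=7, grp=AX) has no partner → padded with NULL.
- l (player_id=8, grp=AX) has no partner → padded with NULL.
- l (player_id=7, grp=AX) has no partner → padded with NULL.
- plus 7 unmatched r row(s), each kept with NULL l columns.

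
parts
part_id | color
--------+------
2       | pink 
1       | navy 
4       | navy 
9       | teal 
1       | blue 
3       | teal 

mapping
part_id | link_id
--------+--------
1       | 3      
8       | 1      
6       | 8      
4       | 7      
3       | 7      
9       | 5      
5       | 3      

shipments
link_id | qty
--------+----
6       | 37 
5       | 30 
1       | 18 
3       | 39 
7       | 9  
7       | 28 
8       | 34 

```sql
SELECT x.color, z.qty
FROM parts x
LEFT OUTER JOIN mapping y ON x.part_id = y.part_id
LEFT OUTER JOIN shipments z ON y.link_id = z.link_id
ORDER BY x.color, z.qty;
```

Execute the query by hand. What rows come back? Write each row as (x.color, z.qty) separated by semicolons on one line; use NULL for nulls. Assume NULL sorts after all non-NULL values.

(blue, 39); (navy, 9); (navy, 28); (navy, 39); (pink, NULL); (teal, 9); (teal, 28); (teal, 30)

Step 1 — x LEFT JOIN y on part_id → 6 row(s).
Then LEFT JOIN `shipments z` on link_id: each of those 6 rows is kept; rows whose y.link_id has no match in z get NULL for z's columns.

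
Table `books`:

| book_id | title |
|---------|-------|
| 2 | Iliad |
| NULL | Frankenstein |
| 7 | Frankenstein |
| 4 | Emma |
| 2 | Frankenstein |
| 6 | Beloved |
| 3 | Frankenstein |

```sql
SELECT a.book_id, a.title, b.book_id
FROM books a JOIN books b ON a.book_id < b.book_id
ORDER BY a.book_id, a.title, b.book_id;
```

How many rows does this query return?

14

INNER JOIN keeps only pairs where the ON condition holds.
Matching on a.book_id < b.book_id. A NULL in a compared column never satisfies the condition.
- a[0] book_id=2 → 4 match(es) in b → 4 row(s).
- a[1] book_id=NULL → no match; dropped.
- a[2] book_id=7 → no match; dropped.
- a[3] book_id=4 → 2 match(es) in b → 2 row(s).
- a[4] book_id=2 → 4 match(es) in b → 4 row(s).
- a[5] book_id=6 → 1 match(es) in b → 1 row(s).
- a[6] book_id=3 → 3 match(es) in b → 3 row(s).
Total: 14 rows.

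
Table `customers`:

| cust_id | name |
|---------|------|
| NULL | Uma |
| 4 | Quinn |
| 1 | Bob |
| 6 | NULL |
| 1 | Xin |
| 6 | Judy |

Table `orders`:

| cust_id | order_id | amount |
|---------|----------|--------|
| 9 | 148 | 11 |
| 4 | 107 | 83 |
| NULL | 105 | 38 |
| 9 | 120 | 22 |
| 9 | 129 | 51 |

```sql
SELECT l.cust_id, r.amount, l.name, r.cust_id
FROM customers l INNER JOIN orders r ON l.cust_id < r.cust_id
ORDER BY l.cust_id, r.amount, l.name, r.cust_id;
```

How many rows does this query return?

17

INNER JOIN keeps only pairs where the ON condition holds.
Matching on l.cust_id < r.cust_id. A NULL in a compared column never satisfies the condition.
- l row (cust_id=NULL): no match → dropped.
- l row (cust_id=4): matches 3 r row(s) → 3 output row(s).
- l row (cust_id=1): matches 4 r row(s) → 4 output row(s).
- l row (cust_id=6): matches 3 r row(s) → 3 output row(s).
- l row (cust_id=1): matches 4 r row(s) → 4 output row(s).
- l row (cust_id=6): matches 3 r row(s) → 3 output row(s).
Total: 17 rows.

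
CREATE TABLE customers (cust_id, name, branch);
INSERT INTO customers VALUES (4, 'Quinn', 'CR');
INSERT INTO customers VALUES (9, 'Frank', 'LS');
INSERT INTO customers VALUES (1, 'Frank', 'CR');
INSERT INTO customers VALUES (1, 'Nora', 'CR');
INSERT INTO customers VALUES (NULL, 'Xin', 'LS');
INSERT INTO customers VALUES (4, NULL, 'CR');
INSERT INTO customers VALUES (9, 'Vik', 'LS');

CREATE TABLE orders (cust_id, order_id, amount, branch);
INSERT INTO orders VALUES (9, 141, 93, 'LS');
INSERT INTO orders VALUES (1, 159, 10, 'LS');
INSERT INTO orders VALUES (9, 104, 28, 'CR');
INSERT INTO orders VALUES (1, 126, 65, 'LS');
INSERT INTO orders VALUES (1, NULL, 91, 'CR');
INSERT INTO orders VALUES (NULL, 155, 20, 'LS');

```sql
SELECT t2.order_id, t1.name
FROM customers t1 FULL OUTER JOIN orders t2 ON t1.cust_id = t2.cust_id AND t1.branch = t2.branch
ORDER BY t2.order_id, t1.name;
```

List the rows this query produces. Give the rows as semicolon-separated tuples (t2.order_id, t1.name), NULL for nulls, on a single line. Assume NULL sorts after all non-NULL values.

FULL OUTER JOIN keeps every row from both sides; unmatched rows get NULL for the other side's columns.
Matching on t1.cust_id = t2.cust_id AND t1.branch = t2.branch. A NULL in a compared column never satisfies the condition.
- t1 (cust_id=4, branch=CR) has no partner → padded with NULL.
- t1 (cust_id=9, branch=LS) pairs with 1 row(s) of t2.
- t1 (cust_id=1, branch=CR) pairs with 1 row(s) of t2.
- t1 (cust_id=1, branch=CR) pairs with 1 row(s) of t2.
- t1 (cust_id=NULL, branch=LS) has no partner → padded with NULL.
- t1 (cust_id=4, branch=CR) has no partner → padded with NULL.
- t1 (cust_id=9, branch=LS) pairs with 1 row(s) of t2.
- 4 t2 row(s) had no t1 match → kept, t1 columns NULL.

(104, NULL); (126, NULL); (141, Frank); (141, Vik); (155, NULL); (159, NULL); (NULL, Frank); (NULL, Nora); (NULL, Quinn); (NULL, Xin); (NULL, NULL)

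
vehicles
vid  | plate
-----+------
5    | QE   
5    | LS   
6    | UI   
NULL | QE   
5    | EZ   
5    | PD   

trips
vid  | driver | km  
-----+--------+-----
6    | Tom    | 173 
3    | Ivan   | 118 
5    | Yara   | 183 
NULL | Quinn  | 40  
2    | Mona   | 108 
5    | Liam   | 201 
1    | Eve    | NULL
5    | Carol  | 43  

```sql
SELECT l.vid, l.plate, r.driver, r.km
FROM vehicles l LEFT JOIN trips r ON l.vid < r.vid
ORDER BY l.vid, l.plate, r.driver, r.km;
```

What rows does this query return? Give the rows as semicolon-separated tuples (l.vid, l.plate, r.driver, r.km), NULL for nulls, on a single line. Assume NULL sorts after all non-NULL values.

LEFT JOIN keeps every row from `vehicles`; unmatched rows get NULL for `trips`'s columns.
Matching on l.vid < r.vid. A NULL in a compared column never satisfies the condition.
- l (vid=5) pairs with 1 row(s) of r.
- l (vid=5) pairs with 1 row(s) of r.
- l (vid=6) has no partner → padded with NULL.
- l (vid=NULL) has no partner → padded with NULL.
- l (vid=5) pairs with 1 row(s) of r.
- l (vid=5) pairs with 1 row(s) of r.
After projecting and ordering:
l.vid | l.plate | r.driver | r.km
5 | EZ | Tom | 173
5 | LS | Tom | 173
5 | PD | Tom | 173
5 | QE | Tom | 173
6 | UI | NULL | NULL
NULL | QE | NULL | NULL

(5, EZ, Tom, 173); (5, LS, Tom, 173); (5, PD, Tom, 173); (5, QE, Tom, 173); (6, UI, NULL, NULL); (NULL, QE, NULL, NULL)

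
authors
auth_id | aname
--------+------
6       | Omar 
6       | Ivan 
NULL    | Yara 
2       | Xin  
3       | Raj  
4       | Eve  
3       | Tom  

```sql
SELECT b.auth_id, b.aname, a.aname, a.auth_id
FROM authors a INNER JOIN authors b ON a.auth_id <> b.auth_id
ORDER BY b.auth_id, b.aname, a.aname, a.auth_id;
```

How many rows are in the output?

26

INNER JOIN keeps only pairs where the ON condition holds.
Matching on a.auth_id <> b.auth_id. A NULL in a compared column never satisfies the condition.
Matched pairs: 26.
Total: 26 rows.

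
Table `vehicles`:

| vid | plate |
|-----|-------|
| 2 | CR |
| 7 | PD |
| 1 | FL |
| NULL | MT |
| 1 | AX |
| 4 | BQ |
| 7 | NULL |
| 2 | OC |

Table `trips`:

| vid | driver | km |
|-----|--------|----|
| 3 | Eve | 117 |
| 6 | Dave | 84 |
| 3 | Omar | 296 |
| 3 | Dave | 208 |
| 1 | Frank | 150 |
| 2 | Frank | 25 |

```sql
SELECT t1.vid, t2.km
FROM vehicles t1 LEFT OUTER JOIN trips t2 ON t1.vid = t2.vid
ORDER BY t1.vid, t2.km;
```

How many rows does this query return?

8

LEFT JOIN keeps every row from `vehicles`; unmatched rows get NULL for `trips`'s columns.
Matching on t1.vid = t2.vid. A NULL in a compared column never satisfies the condition.
Matched pairs: 4; unmatched t1 rows kept: 4.
Total: 4 matched + 4 padded = 8 rows.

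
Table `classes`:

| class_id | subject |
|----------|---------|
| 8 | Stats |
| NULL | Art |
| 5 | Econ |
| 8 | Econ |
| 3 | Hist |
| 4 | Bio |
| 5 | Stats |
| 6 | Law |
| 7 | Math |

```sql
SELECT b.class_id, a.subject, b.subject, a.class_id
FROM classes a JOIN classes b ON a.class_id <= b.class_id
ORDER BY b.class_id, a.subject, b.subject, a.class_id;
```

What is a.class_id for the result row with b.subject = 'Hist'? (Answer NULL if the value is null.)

INNER JOIN keeps only pairs where the ON condition holds.
Matching on a.class_id <= b.class_id. A NULL in a compared column never satisfies the condition.
- a row (class_id=8): matches 2 b row(s) → 2 output row(s).
- a row (class_id=NULL): no match → dropped.
- a row (class_id=5): matches 6 b row(s) → 6 output row(s).
- a row (class_id=8): matches 2 b row(s) → 2 output row(s).
- a row (class_id=3): matches 8 b row(s) → 8 output row(s).
- a row (class_id=4): matches 7 b row(s) → 7 output row(s).
- a row (class_id=5): matches 6 b row(s) → 6 output row(s).
- a row (class_id=6): matches 4 b row(s) → 4 output row(s).
- a row (class_id=7): matches 3 b row(s) → 3 output row(s).

3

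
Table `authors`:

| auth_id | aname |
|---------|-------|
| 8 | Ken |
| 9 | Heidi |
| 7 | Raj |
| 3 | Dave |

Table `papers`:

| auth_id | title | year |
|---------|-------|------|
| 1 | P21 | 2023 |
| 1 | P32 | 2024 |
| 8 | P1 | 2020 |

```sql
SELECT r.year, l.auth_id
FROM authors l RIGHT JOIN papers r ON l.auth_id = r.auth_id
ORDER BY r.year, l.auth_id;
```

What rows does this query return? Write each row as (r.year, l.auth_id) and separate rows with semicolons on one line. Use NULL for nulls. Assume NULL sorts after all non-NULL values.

RIGHT JOIN keeps every row from `papers`; unmatched rows get NULL for `authors`'s columns.
Matching on l.auth_id = r.auth_id.
- l row (auth_id=8): matches 1 r row(s) → 1 output row(s).
- l row (auth_id=9): no match.
- l row (auth_id=7): no match.
- l row (auth_id=3): no match.
- 2 row(s) from r found no l partner → padded with NULL.
After projecting and ordering:
r.year | l.auth_id
2020 | 8
2023 | NULL
2024 | NULL

(2020, 8); (2023, NULL); (2024, NULL)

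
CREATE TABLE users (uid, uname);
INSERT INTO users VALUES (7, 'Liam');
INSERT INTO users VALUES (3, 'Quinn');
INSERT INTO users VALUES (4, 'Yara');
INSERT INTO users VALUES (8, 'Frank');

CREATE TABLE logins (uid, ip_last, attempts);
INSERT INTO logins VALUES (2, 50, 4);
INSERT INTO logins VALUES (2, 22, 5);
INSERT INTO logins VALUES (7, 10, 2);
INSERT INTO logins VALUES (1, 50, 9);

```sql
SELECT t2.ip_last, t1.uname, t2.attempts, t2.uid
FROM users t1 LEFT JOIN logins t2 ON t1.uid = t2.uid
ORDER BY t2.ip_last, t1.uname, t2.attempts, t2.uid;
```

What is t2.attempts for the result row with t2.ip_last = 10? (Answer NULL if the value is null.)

LEFT JOIN keeps every row from `users`; unmatched rows get NULL for `logins`'s columns.
Matching on t1.uid = t2.uid.
- t1[0] uid=7 → 1 match(es) in t2 → 1 row(s).
- t1[1] uid=3 → no match; kept with NULLs on the t2 side.
- t1[2] uid=4 → no match; kept with NULLs on the t2 side.
- t1[3] uid=8 → no match; kept with NULLs on the t2 side.

2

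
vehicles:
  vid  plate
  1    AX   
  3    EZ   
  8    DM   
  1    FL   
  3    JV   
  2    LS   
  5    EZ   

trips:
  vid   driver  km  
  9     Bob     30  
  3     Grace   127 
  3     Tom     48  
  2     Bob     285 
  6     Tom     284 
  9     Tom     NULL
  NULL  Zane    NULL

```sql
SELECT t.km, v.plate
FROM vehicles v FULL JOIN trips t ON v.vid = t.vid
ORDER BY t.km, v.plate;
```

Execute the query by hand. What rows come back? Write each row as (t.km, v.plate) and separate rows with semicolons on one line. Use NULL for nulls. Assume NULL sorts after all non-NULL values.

(30, NULL); (48, EZ); (48, JV); (127, EZ); (127, JV); (284, NULL); (285, LS); (NULL, AX); (NULL, DM); (NULL, EZ); (NULL, FL); (NULL, NULL); (NULL, NULL)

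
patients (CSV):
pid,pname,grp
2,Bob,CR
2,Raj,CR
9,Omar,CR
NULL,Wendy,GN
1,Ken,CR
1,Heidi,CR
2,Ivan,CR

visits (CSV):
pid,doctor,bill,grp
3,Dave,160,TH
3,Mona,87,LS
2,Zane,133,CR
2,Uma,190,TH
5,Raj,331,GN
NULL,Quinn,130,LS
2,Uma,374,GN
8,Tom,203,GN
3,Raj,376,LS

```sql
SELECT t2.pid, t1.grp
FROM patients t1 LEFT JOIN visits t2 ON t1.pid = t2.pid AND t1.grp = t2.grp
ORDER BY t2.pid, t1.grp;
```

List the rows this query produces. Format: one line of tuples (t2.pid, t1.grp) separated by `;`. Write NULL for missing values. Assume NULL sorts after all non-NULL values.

LEFT JOIN keeps every row from `patients`; unmatched rows get NULL for `visits`'s columns.
Matching on t1.pid = t2.pid AND t1.grp = t2.grp. A NULL in a compared column never satisfies the condition.
Matched pairs: 3; unmatched t1 rows kept: 4.

(2, CR); (2, CR); (2, CR); (NULL, CR); (NULL, CR); (NULL, CR); (NULL, GN)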